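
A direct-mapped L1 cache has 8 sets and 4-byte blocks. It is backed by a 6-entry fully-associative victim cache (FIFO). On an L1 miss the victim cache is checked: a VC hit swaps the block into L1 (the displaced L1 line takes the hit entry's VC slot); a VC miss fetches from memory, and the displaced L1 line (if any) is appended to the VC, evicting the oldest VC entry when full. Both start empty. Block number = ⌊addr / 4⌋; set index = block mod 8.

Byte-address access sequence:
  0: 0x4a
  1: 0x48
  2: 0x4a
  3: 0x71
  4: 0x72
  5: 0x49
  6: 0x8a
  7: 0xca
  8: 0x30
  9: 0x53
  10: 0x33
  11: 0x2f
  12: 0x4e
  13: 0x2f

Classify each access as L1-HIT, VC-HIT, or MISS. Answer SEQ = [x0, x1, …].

SEQ = [MISS, L1-HIT, L1-HIT, MISS, L1-HIT, L1-HIT, MISS, MISS, MISS, MISS, VC-HIT, MISS, MISS, VC-HIT]

#0 0x4a→b18/s2 MISS; vc=[]
#1 0x48→b18/s2 L1-HIT; vc=[]
#2 0x4a→b18/s2 L1-HIT; vc=[]
#3 0x71→b28/s4 MISS; vc=[]
#4 0x72→b28/s4 L1-HIT; vc=[]
#5 0x49→b18/s2 L1-HIT; vc=[]
#6 0x8a→b34/s2 MISS; vc=[18]
#7 0xca→b50/s2 MISS; vc=[18,34]
#8 0x30→b12/s4 MISS; vc=[18,34,28]
#9 0x53→b20/s4 MISS; vc=[18,34,28,12]
#10 0x33→b12/s4 VC-HIT; vc=[18,34,28,20]
#11 0x2f→b11/s3 MISS; vc=[18,34,28,20]
#12 0x4e→b19/s3 MISS; vc=[18,34,28,20,11]
#13 0x2f→b11/s3 VC-HIT; vc=[18,34,28,20,19]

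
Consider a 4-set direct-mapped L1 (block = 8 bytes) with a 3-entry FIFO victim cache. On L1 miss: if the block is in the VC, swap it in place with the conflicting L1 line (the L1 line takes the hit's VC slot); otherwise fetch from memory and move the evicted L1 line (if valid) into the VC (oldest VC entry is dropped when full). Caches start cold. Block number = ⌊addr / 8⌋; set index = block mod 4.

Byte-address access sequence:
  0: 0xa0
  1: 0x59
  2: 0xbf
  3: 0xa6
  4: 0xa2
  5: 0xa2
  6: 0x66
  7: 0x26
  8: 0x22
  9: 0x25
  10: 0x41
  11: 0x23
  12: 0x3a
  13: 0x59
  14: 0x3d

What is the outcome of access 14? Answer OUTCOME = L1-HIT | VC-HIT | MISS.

0: 0xa0 (blk 20, set 0) → MISS  vc=[]
1: 0x59 (blk 11, set 3) → MISS  vc=[]
2: 0xbf (blk 23, set 3) → MISS  vc=[11]
3: 0xa6 (blk 20, set 0) → L1-HIT  vc=[11]
4: 0xa2 (blk 20, set 0) → L1-HIT  vc=[11]
5: 0xa2 (blk 20, set 0) → L1-HIT  vc=[11]
6: 0x66 (blk 12, set 0) → MISS  vc=[11, 20]
7: 0x26 (blk 4, set 0) → MISS  vc=[11, 20, 12]
8: 0x22 (blk 4, set 0) → L1-HIT  vc=[11, 20, 12]
9: 0x25 (blk 4, set 0) → L1-HIT  vc=[11, 20, 12]
10: 0x41 (blk 8, set 0) → MISS  vc=[20, 12, 4]
11: 0x23 (blk 4, set 0) → VC-HIT  vc=[20, 12, 8]
12: 0x3a (blk 7, set 3) → MISS  vc=[12, 8, 23]
13: 0x59 (blk 11, set 3) → MISS  vc=[8, 23, 7]
14: 0x3d (blk 7, set 3) → VC-HIT  vc=[8, 23, 11]

OUTCOME = VC-HIT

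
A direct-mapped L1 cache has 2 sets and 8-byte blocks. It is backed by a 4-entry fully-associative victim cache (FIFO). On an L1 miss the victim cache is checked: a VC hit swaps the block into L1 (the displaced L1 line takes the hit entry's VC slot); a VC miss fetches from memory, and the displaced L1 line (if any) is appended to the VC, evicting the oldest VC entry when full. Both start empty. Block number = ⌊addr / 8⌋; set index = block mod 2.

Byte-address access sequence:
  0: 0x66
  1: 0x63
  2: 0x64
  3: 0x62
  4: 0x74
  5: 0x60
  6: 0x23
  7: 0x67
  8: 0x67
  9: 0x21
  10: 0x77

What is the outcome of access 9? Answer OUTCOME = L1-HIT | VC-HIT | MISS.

OUTCOME = VC-HIT

#0 0x66→b12/s0 MISS; vc=[]
#1 0x63→b12/s0 L1-HIT; vc=[]
#2 0x64→b12/s0 L1-HIT; vc=[]
#3 0x62→b12/s0 L1-HIT; vc=[]
#4 0x74→b14/s0 MISS; vc=[12]
#5 0x60→b12/s0 VC-HIT; vc=[14]
#6 0x23→b4/s0 MISS; vc=[14,12]
#7 0x67→b12/s0 VC-HIT; vc=[14,4]
#8 0x67→b12/s0 L1-HIT; vc=[14,4]
#9 0x21→b4/s0 VC-HIT; vc=[14,12]
#10 0x77→b14/s0 VC-HIT; vc=[4,12]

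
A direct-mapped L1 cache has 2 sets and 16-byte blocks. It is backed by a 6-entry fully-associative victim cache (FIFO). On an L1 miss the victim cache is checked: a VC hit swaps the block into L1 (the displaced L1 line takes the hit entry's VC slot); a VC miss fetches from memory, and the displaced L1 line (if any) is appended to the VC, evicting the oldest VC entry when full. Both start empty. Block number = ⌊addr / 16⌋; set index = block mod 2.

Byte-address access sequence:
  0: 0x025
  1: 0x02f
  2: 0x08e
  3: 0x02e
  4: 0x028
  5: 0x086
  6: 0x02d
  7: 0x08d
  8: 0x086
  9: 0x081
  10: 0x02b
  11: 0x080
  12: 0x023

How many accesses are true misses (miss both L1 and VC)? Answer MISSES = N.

MISSES = 2

  [0] addr=0x25 blk=2 s=0: MISS | VC []
  [1] addr=0x2f blk=2 s=0: L1-HIT | VC []
  [2] addr=0x8e blk=8 s=0: MISS | VC [2]
  [3] addr=0x2e blk=2 s=0: VC-HIT | VC [8]
  [4] addr=0x28 blk=2 s=0: L1-HIT | VC [8]
  [5] addr=0x86 blk=8 s=0: VC-HIT | VC [2]
  [6] addr=0x2d blk=2 s=0: VC-HIT | VC [8]
  [7] addr=0x8d blk=8 s=0: VC-HIT | VC [2]
  [8] addr=0x86 blk=8 s=0: L1-HIT | VC [2]
  [9] addr=0x81 blk=8 s=0: L1-HIT | VC [2]
  [10] addr=0x2b blk=2 s=0: VC-HIT | VC [8]
  [11] addr=0x80 blk=8 s=0: VC-HIT | VC [2]
  [12] addr=0x23 blk=2 s=0: VC-HIT | VC [8]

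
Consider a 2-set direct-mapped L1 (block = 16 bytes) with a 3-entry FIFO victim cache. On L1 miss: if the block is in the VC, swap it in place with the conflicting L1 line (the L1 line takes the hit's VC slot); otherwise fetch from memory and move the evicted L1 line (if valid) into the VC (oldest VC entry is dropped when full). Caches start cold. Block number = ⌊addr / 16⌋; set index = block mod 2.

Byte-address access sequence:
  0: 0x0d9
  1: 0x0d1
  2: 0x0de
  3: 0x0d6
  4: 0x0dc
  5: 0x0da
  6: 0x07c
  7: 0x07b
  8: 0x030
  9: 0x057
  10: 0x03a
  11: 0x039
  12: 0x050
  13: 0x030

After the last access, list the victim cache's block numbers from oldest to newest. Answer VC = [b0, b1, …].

VC = [13, 7, 5]

0: 0xd9 (blk 13, set 1) → MISS  vc=[]
1: 0xd1 (blk 13, set 1) → L1-HIT  vc=[]
2: 0xde (blk 13, set 1) → L1-HIT  vc=[]
3: 0xd6 (blk 13, set 1) → L1-HIT  vc=[]
4: 0xdc (blk 13, set 1) → L1-HIT  vc=[]
5: 0xda (blk 13, set 1) → L1-HIT  vc=[]
6: 0x7c (blk 7, set 1) → MISS  vc=[13]
7: 0x7b (blk 7, set 1) → L1-HIT  vc=[13]
8: 0x30 (blk 3, set 1) → MISS  vc=[13, 7]
9: 0x57 (blk 5, set 1) → MISS  vc=[13, 7, 3]
10: 0x3a (blk 3, set 1) → VC-HIT  vc=[13, 7, 5]
11: 0x39 (blk 3, set 1) → L1-HIT  vc=[13, 7, 5]
12: 0x50 (blk 5, set 1) → VC-HIT  vc=[13, 7, 3]
13: 0x30 (blk 3, set 1) → VC-HIT  vc=[13, 7, 5]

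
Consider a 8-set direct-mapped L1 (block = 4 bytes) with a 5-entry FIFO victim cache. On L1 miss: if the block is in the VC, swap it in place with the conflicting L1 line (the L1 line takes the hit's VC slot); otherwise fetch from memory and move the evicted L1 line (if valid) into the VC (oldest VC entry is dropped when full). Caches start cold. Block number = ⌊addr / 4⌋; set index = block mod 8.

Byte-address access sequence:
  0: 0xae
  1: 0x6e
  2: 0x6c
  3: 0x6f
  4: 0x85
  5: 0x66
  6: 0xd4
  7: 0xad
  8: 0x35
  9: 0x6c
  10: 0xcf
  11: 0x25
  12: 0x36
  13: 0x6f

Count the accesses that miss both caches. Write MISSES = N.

MISSES = 8

#0 0xae→b43/s3 MISS; vc=[]
#1 0x6e→b27/s3 MISS; vc=[43]
#2 0x6c→b27/s3 L1-HIT; vc=[43]
#3 0x6f→b27/s3 L1-HIT; vc=[43]
#4 0x85→b33/s1 MISS; vc=[43]
#5 0x66→b25/s1 MISS; vc=[43,33]
#6 0xd4→b53/s5 MISS; vc=[43,33]
#7 0xad→b43/s3 VC-HIT; vc=[27,33]
#8 0x35→b13/s5 MISS; vc=[27,33,53]
#9 0x6c→b27/s3 VC-HIT; vc=[43,33,53]
#10 0xcf→b51/s3 MISS; vc=[43,33,53,27]
#11 0x25→b9/s1 MISS; vc=[43,33,53,27,25]
#12 0x36→b13/s5 L1-HIT; vc=[43,33,53,27,25]
#13 0x6f→b27/s3 VC-HIT; vc=[43,33,53,51,25]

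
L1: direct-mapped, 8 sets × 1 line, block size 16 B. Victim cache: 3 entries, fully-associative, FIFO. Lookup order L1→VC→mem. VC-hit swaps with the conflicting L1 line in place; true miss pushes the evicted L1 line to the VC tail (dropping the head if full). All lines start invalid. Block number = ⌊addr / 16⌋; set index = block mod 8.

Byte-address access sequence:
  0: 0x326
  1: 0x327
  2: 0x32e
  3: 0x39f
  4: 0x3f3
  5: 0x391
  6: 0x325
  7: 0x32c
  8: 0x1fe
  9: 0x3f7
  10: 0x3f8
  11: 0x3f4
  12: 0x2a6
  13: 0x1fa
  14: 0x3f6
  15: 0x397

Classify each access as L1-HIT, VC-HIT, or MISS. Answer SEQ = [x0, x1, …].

SEQ = [MISS, L1-HIT, L1-HIT, MISS, MISS, L1-HIT, L1-HIT, L1-HIT, MISS, VC-HIT, L1-HIT, L1-HIT, MISS, VC-HIT, VC-HIT, L1-HIT]

#0 0x326→b50/s2 MISS; vc=[]
#1 0x327→b50/s2 L1-HIT; vc=[]
#2 0x32e→b50/s2 L1-HIT; vc=[]
#3 0x39f→b57/s1 MISS; vc=[]
#4 0x3f3→b63/s7 MISS; vc=[]
#5 0x391→b57/s1 L1-HIT; vc=[]
#6 0x325→b50/s2 L1-HIT; vc=[]
#7 0x32c→b50/s2 L1-HIT; vc=[]
#8 0x1fe→b31/s7 MISS; vc=[63]
#9 0x3f7→b63/s7 VC-HIT; vc=[31]
#10 0x3f8→b63/s7 L1-HIT; vc=[31]
#11 0x3f4→b63/s7 L1-HIT; vc=[31]
#12 0x2a6→b42/s2 MISS; vc=[31,50]
#13 0x1fa→b31/s7 VC-HIT; vc=[63,50]
#14 0x3f6→b63/s7 VC-HIT; vc=[31,50]
#15 0x397→b57/s1 L1-HIT; vc=[31,50]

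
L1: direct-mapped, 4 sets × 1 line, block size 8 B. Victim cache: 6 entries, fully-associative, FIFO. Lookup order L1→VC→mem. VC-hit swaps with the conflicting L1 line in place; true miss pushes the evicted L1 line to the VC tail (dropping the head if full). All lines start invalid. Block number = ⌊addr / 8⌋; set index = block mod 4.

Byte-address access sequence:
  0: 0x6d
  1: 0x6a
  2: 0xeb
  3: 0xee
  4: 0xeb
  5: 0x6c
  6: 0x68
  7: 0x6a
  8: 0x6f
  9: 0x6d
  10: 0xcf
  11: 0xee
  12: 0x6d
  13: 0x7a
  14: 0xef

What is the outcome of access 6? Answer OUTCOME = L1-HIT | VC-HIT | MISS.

0: 0x6d (blk 13, set 1) → MISS  vc=[]
1: 0x6a (blk 13, set 1) → L1-HIT  vc=[]
2: 0xeb (blk 29, set 1) → MISS  vc=[13]
3: 0xee (blk 29, set 1) → L1-HIT  vc=[13]
4: 0xeb (blk 29, set 1) → L1-HIT  vc=[13]
5: 0x6c (blk 13, set 1) → VC-HIT  vc=[29]
6: 0x68 (blk 13, set 1) → L1-HIT  vc=[29]
7: 0x6a (blk 13, set 1) → L1-HIT  vc=[29]
8: 0x6f (blk 13, set 1) → L1-HIT  vc=[29]
9: 0x6d (blk 13, set 1) → L1-HIT  vc=[29]
10: 0xcf (blk 25, set 1) → MISS  vc=[29, 13]
11: 0xee (blk 29, set 1) → VC-HIT  vc=[25, 13]
12: 0x6d (blk 13, set 1) → VC-HIT  vc=[25, 29]
13: 0x7a (blk 15, set 3) → MISS  vc=[25, 29]
14: 0xef (blk 29, set 1) → VC-HIT  vc=[25, 13]

OUTCOME = L1-HIT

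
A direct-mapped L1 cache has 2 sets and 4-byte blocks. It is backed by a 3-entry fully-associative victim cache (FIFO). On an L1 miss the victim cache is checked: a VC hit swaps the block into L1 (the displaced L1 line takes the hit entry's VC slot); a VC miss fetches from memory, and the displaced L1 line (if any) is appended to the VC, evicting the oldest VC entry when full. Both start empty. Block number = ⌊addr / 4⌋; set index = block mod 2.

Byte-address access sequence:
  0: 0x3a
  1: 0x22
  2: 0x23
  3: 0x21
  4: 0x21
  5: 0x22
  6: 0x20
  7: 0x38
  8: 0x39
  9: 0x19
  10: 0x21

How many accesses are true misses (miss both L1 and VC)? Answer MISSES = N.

MISSES = 3

  [0] addr=0x3a blk=14 s=0: MISS | VC []
  [1] addr=0x22 blk=8 s=0: MISS | VC [14]
  [2] addr=0x23 blk=8 s=0: L1-HIT | VC [14]
  [3] addr=0x21 blk=8 s=0: L1-HIT | VC [14]
  [4] addr=0x21 blk=8 s=0: L1-HIT | VC [14]
  [5] addr=0x22 blk=8 s=0: L1-HIT | VC [14]
  [6] addr=0x20 blk=8 s=0: L1-HIT | VC [14]
  [7] addr=0x38 blk=14 s=0: VC-HIT | VC [8]
  [8] addr=0x39 blk=14 s=0: L1-HIT | VC [8]
  [9] addr=0x19 blk=6 s=0: MISS | VC [8, 14]
  [10] addr=0x21 blk=8 s=0: VC-HIT | VC [6, 14]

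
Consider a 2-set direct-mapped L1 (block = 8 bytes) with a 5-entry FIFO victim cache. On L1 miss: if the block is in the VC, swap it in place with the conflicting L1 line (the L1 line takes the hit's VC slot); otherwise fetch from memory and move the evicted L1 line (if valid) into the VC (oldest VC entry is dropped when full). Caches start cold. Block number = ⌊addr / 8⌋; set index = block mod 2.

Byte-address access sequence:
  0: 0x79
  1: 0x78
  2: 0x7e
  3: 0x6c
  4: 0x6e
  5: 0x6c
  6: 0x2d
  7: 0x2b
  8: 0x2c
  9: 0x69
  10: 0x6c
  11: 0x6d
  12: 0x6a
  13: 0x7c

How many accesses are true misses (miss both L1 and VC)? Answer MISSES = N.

MISSES = 3

  [0] addr=0x79 blk=15 s=1: MISS | VC []
  [1] addr=0x78 blk=15 s=1: L1-HIT | VC []
  [2] addr=0x7e blk=15 s=1: L1-HIT | VC []
  [3] addr=0x6c blk=13 s=1: MISS | VC [15]
  [4] addr=0x6e blk=13 s=1: L1-HIT | VC [15]
  [5] addr=0x6c blk=13 s=1: L1-HIT | VC [15]
  [6] addr=0x2d blk=5 s=1: MISS | VC [15, 13]
  [7] addr=0x2b blk=5 s=1: L1-HIT | VC [15, 13]
  [8] addr=0x2c blk=5 s=1: L1-HIT | VC [15, 13]
  [9] addr=0x69 blk=13 s=1: VC-HIT | VC [15, 5]
  [10] addr=0x6c blk=13 s=1: L1-HIT | VC [15, 5]
  [11] addr=0x6d blk=13 s=1: L1-HIT | VC [15, 5]
  [12] addr=0x6a blk=13 s=1: L1-HIT | VC [15, 5]
  [13] addr=0x7c blk=15 s=1: VC-HIT | VC [13, 5]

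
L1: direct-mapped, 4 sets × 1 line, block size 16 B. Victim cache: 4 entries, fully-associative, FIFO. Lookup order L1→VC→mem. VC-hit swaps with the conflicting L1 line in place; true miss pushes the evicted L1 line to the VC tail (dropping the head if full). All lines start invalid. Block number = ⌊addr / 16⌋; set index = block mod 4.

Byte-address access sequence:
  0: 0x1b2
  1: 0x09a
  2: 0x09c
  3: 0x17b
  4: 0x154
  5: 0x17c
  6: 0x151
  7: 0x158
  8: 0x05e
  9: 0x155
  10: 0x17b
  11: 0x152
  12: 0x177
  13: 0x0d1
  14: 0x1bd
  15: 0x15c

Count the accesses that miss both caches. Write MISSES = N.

  [0] addr=0x1b2 blk=27 s=3: MISS | VC []
  [1] addr=0x9a blk=9 s=1: MISS | VC []
  [2] addr=0x9c blk=9 s=1: L1-HIT | VC []
  [3] addr=0x17b blk=23 s=3: MISS | VC [27]
  [4] addr=0x154 blk=21 s=1: MISS | VC [27, 9]
  [5] addr=0x17c blk=23 s=3: L1-HIT | VC [27, 9]
  [6] addr=0x151 blk=21 s=1: L1-HIT | VC [27, 9]
  [7] addr=0x158 blk=21 s=1: L1-HIT | VC [27, 9]
  [8] addr=0x5e blk=5 s=1: MISS | VC [27, 9, 21]
  [9] addr=0x155 blk=21 s=1: VC-HIT | VC [27, 9, 5]
  [10] addr=0x17b blk=23 s=3: L1-HIT | VC [27, 9, 5]
  [11] addr=0x152 blk=21 s=1: L1-HIT | VC [27, 9, 5]
  [12] addr=0x177 blk=23 s=3: L1-HIT | VC [27, 9, 5]
  [13] addr=0xd1 blk=13 s=1: MISS | VC [27, 9, 5, 21]
  [14] addr=0x1bd blk=27 s=3: VC-HIT | VC [23, 9, 5, 21]
  [15] addr=0x15c blk=21 s=1: VC-HIT | VC [23, 9, 5, 13]

MISSES = 6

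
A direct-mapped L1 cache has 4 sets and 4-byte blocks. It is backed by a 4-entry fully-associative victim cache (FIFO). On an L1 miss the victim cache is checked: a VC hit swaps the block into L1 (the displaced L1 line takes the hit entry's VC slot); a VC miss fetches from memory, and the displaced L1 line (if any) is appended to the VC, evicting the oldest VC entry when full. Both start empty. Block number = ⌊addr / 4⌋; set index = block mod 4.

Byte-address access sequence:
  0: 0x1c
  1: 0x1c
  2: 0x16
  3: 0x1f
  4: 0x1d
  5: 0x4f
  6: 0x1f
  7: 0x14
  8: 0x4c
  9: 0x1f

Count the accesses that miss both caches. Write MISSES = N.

0: 0x1c (blk 7, set 3) → MISS  vc=[]
1: 0x1c (blk 7, set 3) → L1-HIT  vc=[]
2: 0x16 (blk 5, set 1) → MISS  vc=[]
3: 0x1f (blk 7, set 3) → L1-HIT  vc=[]
4: 0x1d (blk 7, set 3) → L1-HIT  vc=[]
5: 0x4f (blk 19, set 3) → MISS  vc=[7]
6: 0x1f (blk 7, set 3) → VC-HIT  vc=[19]
7: 0x14 (blk 5, set 1) → L1-HIT  vc=[19]
8: 0x4c (blk 19, set 3) → VC-HIT  vc=[7]
9: 0x1f (blk 7, set 3) → VC-HIT  vc=[19]

MISSES = 3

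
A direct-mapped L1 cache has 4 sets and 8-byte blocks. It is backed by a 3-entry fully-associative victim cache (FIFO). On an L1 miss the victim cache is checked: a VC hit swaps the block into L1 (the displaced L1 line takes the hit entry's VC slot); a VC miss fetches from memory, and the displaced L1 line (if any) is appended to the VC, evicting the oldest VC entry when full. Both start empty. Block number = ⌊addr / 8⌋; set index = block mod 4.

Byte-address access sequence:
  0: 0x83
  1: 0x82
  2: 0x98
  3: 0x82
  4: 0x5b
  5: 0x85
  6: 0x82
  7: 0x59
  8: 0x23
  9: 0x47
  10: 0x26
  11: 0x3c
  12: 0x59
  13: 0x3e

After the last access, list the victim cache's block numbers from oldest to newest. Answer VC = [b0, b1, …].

VC = [16, 8, 11]

  [0] addr=0x83 blk=16 s=0: MISS | VC []
  [1] addr=0x82 blk=16 s=0: L1-HIT | VC []
  [2] addr=0x98 blk=19 s=3: MISS | VC []
  [3] addr=0x82 blk=16 s=0: L1-HIT | VC []
  [4] addr=0x5b blk=11 s=3: MISS | VC [19]
  [5] addr=0x85 blk=16 s=0: L1-HIT | VC [19]
  [6] addr=0x82 blk=16 s=0: L1-HIT | VC [19]
  [7] addr=0x59 blk=11 s=3: L1-HIT | VC [19]
  [8] addr=0x23 blk=4 s=0: MISS | VC [19, 16]
  [9] addr=0x47 blk=8 s=0: MISS | VC [19, 16, 4]
  [10] addr=0x26 blk=4 s=0: VC-HIT | VC [19, 16, 8]
  [11] addr=0x3c blk=7 s=3: MISS | VC [16, 8, 11]
  [12] addr=0x59 blk=11 s=3: VC-HIT | VC [16, 8, 7]
  [13] addr=0x3e blk=7 s=3: VC-HIT | VC [16, 8, 11]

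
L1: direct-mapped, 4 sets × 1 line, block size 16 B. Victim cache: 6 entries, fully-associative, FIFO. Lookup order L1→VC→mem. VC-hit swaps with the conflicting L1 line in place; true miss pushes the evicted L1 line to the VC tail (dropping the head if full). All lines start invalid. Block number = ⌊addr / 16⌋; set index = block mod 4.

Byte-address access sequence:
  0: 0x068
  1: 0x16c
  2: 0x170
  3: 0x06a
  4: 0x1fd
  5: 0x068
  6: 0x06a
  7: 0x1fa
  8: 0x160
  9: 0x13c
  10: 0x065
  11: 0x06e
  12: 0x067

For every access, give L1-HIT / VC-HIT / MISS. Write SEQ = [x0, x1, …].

#0 0x68→b6/s2 MISS; vc=[]
#1 0x16c→b22/s2 MISS; vc=[6]
#2 0x170→b23/s3 MISS; vc=[6]
#3 0x6a→b6/s2 VC-HIT; vc=[22]
#4 0x1fd→b31/s3 MISS; vc=[22,23]
#5 0x68→b6/s2 L1-HIT; vc=[22,23]
#6 0x6a→b6/s2 L1-HIT; vc=[22,23]
#7 0x1fa→b31/s3 L1-HIT; vc=[22,23]
#8 0x160→b22/s2 VC-HIT; vc=[6,23]
#9 0x13c→b19/s3 MISS; vc=[6,23,31]
#10 0x65→b6/s2 VC-HIT; vc=[22,23,31]
#11 0x6e→b6/s2 L1-HIT; vc=[22,23,31]
#12 0x67→b6/s2 L1-HIT; vc=[22,23,31]

SEQ = [MISS, MISS, MISS, VC-HIT, MISS, L1-HIT, L1-HIT, L1-HIT, VC-HIT, MISS, VC-HIT, L1-HIT, L1-HIT]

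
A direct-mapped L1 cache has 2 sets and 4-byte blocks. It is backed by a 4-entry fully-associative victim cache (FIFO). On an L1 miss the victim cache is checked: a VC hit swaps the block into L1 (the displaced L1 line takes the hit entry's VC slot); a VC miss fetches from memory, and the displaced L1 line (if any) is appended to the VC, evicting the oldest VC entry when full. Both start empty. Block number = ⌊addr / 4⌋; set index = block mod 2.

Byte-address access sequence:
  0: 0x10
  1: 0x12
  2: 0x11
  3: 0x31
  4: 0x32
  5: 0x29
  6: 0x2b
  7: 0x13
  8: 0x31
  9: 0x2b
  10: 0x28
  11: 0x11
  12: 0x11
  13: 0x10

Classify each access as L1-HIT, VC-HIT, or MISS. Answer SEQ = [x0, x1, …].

#0 0x10→b4/s0 MISS; vc=[]
#1 0x12→b4/s0 L1-HIT; vc=[]
#2 0x11→b4/s0 L1-HIT; vc=[]
#3 0x31→b12/s0 MISS; vc=[4]
#4 0x32→b12/s0 L1-HIT; vc=[4]
#5 0x29→b10/s0 MISS; vc=[4,12]
#6 0x2b→b10/s0 L1-HIT; vc=[4,12]
#7 0x13→b4/s0 VC-HIT; vc=[10,12]
#8 0x31→b12/s0 VC-HIT; vc=[10,4]
#9 0x2b→b10/s0 VC-HIT; vc=[12,4]
#10 0x28→b10/s0 L1-HIT; vc=[12,4]
#11 0x11→b4/s0 VC-HIT; vc=[12,10]
#12 0x11→b4/s0 L1-HIT; vc=[12,10]
#13 0x10→b4/s0 L1-HIT; vc=[12,10]

SEQ = [MISS, L1-HIT, L1-HIT, MISS, L1-HIT, MISS, L1-HIT, VC-HIT, VC-HIT, VC-HIT, L1-HIT, VC-HIT, L1-HIT, L1-HIT]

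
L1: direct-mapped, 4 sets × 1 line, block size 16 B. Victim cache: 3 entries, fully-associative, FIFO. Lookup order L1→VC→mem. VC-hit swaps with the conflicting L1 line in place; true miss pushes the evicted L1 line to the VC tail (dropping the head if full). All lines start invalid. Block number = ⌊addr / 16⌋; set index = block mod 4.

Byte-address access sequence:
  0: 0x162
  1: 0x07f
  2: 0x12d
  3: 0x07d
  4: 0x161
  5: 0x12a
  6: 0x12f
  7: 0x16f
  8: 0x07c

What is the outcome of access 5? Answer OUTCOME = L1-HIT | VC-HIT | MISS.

OUTCOME = VC-HIT

0: 0x162 (blk 22, set 2) → MISS  vc=[]
1: 0x7f (blk 7, set 3) → MISS  vc=[]
2: 0x12d (blk 18, set 2) → MISS  vc=[22]
3: 0x7d (blk 7, set 3) → L1-HIT  vc=[22]
4: 0x161 (blk 22, set 2) → VC-HIT  vc=[18]
5: 0x12a (blk 18, set 2) → VC-HIT  vc=[22]
6: 0x12f (blk 18, set 2) → L1-HIT  vc=[22]
7: 0x16f (blk 22, set 2) → VC-HIT  vc=[18]
8: 0x7c (blk 7, set 3) → L1-HIT  vc=[18]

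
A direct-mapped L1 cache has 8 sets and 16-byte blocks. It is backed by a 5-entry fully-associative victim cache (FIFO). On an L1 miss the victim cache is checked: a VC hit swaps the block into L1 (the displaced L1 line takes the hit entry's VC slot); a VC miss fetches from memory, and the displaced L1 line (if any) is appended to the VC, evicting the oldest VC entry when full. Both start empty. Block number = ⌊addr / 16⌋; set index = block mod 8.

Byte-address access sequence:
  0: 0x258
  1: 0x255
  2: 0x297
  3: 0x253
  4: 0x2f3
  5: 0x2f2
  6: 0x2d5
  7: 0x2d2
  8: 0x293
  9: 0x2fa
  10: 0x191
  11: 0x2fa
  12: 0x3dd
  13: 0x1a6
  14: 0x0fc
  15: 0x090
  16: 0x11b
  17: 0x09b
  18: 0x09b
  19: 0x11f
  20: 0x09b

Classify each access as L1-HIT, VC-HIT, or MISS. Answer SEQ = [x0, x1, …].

#0 0x258→b37/s5 MISS; vc=[]
#1 0x255→b37/s5 L1-HIT; vc=[]
#2 0x297→b41/s1 MISS; vc=[]
#3 0x253→b37/s5 L1-HIT; vc=[]
#4 0x2f3→b47/s7 MISS; vc=[]
#5 0x2f2→b47/s7 L1-HIT; vc=[]
#6 0x2d5→b45/s5 MISS; vc=[37]
#7 0x2d2→b45/s5 L1-HIT; vc=[37]
#8 0x293→b41/s1 L1-HIT; vc=[37]
#9 0x2fa→b47/s7 L1-HIT; vc=[37]
#10 0x191→b25/s1 MISS; vc=[37,41]
#11 0x2fa→b47/s7 L1-HIT; vc=[37,41]
#12 0x3dd→b61/s5 MISS; vc=[37,41,45]
#13 0x1a6→b26/s2 MISS; vc=[37,41,45]
#14 0xfc→b15/s7 MISS; vc=[37,41,45,47]
#15 0x90→b9/s1 MISS; vc=[37,41,45,47,25]
#16 0x11b→b17/s1 MISS; vc=[41,45,47,25,9]
#17 0x9b→b9/s1 VC-HIT; vc=[41,45,47,25,17]
#18 0x9b→b9/s1 L1-HIT; vc=[41,45,47,25,17]
#19 0x11f→b17/s1 VC-HIT; vc=[41,45,47,25,9]
#20 0x9b→b9/s1 VC-HIT; vc=[41,45,47,25,17]

SEQ = [MISS, L1-HIT, MISS, L1-HIT, MISS, L1-HIT, MISS, L1-HIT, L1-HIT, L1-HIT, MISS, L1-HIT, MISS, MISS, MISS, MISS, MISS, VC-HIT, L1-HIT, VC-HIT, VC-HIT]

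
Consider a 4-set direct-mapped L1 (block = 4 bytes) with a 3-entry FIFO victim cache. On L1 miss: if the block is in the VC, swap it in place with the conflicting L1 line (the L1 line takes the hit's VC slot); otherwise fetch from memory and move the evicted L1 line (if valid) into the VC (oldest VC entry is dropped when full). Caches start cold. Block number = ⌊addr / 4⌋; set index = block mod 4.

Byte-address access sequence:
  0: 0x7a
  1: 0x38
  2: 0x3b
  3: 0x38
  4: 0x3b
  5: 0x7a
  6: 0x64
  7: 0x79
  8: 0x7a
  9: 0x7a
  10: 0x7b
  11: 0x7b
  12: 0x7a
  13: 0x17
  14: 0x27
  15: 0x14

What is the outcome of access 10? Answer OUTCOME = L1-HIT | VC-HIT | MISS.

0: 0x7a (blk 30, set 2) → MISS  vc=[]
1: 0x38 (blk 14, set 2) → MISS  vc=[30]
2: 0x3b (blk 14, set 2) → L1-HIT  vc=[30]
3: 0x38 (blk 14, set 2) → L1-HIT  vc=[30]
4: 0x3b (blk 14, set 2) → L1-HIT  vc=[30]
5: 0x7a (blk 30, set 2) → VC-HIT  vc=[14]
6: 0x64 (blk 25, set 1) → MISS  vc=[14]
7: 0x79 (blk 30, set 2) → L1-HIT  vc=[14]
8: 0x7a (blk 30, set 2) → L1-HIT  vc=[14]
9: 0x7a (blk 30, set 2) → L1-HIT  vc=[14]
10: 0x7b (blk 30, set 2) → L1-HIT  vc=[14]
11: 0x7b (blk 30, set 2) → L1-HIT  vc=[14]
12: 0x7a (blk 30, set 2) → L1-HIT  vc=[14]
13: 0x17 (blk 5, set 1) → MISS  vc=[14, 25]
14: 0x27 (blk 9, set 1) → MISS  vc=[14, 25, 5]
15: 0x14 (blk 5, set 1) → VC-HIT  vc=[14, 25, 9]

OUTCOME = L1-HIT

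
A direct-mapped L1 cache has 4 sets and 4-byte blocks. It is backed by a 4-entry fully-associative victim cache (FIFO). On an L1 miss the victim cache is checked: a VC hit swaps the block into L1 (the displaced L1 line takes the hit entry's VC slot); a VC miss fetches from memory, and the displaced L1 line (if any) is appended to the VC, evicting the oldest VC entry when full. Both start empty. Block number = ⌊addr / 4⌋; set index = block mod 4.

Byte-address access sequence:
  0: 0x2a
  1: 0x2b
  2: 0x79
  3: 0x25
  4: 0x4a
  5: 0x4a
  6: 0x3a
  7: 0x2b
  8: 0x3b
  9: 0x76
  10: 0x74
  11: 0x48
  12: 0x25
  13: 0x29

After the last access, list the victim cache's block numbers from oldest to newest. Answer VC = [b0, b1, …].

#0 0x2a→b10/s2 MISS; vc=[]
#1 0x2b→b10/s2 L1-HIT; vc=[]
#2 0x79→b30/s2 MISS; vc=[10]
#3 0x25→b9/s1 MISS; vc=[10]
#4 0x4a→b18/s2 MISS; vc=[10,30]
#5 0x4a→b18/s2 L1-HIT; vc=[10,30]
#6 0x3a→b14/s2 MISS; vc=[10,30,18]
#7 0x2b→b10/s2 VC-HIT; vc=[14,30,18]
#8 0x3b→b14/s2 VC-HIT; vc=[10,30,18]
#9 0x76→b29/s1 MISS; vc=[10,30,18,9]
#10 0x74→b29/s1 L1-HIT; vc=[10,30,18,9]
#11 0x48→b18/s2 VC-HIT; vc=[10,30,14,9]
#12 0x25→b9/s1 VC-HIT; vc=[10,30,14,29]
#13 0x29→b10/s2 VC-HIT; vc=[18,30,14,29]

VC = [18, 30, 14, 29]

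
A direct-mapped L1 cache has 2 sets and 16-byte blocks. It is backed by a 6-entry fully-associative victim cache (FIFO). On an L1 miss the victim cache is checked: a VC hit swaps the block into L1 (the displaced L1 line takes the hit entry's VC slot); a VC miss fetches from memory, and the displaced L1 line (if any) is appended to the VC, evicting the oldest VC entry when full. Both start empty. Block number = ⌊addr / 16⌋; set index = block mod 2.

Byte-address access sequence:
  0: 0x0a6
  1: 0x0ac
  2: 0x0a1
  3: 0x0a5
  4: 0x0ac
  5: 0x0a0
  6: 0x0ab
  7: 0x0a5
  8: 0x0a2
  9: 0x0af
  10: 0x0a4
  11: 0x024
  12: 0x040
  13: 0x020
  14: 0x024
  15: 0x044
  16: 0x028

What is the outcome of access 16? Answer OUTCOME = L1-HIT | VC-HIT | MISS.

OUTCOME = VC-HIT

0: 0xa6 (blk 10, set 0) → MISS  vc=[]
1: 0xac (blk 10, set 0) → L1-HIT  vc=[]
2: 0xa1 (blk 10, set 0) → L1-HIT  vc=[]
3: 0xa5 (blk 10, set 0) → L1-HIT  vc=[]
4: 0xac (blk 10, set 0) → L1-HIT  vc=[]
5: 0xa0 (blk 10, set 0) → L1-HIT  vc=[]
6: 0xab (blk 10, set 0) → L1-HIT  vc=[]
7: 0xa5 (blk 10, set 0) → L1-HIT  vc=[]
8: 0xa2 (blk 10, set 0) → L1-HIT  vc=[]
9: 0xaf (blk 10, set 0) → L1-HIT  vc=[]
10: 0xa4 (blk 10, set 0) → L1-HIT  vc=[]
11: 0x24 (blk 2, set 0) → MISS  vc=[10]
12: 0x40 (blk 4, set 0) → MISS  vc=[10, 2]
13: 0x20 (blk 2, set 0) → VC-HIT  vc=[10, 4]
14: 0x24 (blk 2, set 0) → L1-HIT  vc=[10, 4]
15: 0x44 (blk 4, set 0) → VC-HIT  vc=[10, 2]
16: 0x28 (blk 2, set 0) → VC-HIT  vc=[10, 4]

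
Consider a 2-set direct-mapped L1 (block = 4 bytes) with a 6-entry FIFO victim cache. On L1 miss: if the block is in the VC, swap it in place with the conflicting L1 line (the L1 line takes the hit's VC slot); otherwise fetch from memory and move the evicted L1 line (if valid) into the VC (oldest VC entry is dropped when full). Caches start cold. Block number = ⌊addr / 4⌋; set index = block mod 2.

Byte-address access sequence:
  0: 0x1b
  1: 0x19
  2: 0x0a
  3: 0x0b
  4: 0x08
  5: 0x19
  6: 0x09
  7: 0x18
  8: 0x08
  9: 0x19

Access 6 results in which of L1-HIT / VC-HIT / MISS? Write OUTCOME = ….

OUTCOME = VC-HIT

0: 0x1b (blk 6, set 0) → MISS  vc=[]
1: 0x19 (blk 6, set 0) → L1-HIT  vc=[]
2: 0xa (blk 2, set 0) → MISS  vc=[6]
3: 0xb (blk 2, set 0) → L1-HIT  vc=[6]
4: 0x8 (blk 2, set 0) → L1-HIT  vc=[6]
5: 0x19 (blk 6, set 0) → VC-HIT  vc=[2]
6: 0x9 (blk 2, set 0) → VC-HIT  vc=[6]
7: 0x18 (blk 6, set 0) → VC-HIT  vc=[2]
8: 0x8 (blk 2, set 0) → VC-HIT  vc=[6]
9: 0x19 (blk 6, set 0) → VC-HIT  vc=[2]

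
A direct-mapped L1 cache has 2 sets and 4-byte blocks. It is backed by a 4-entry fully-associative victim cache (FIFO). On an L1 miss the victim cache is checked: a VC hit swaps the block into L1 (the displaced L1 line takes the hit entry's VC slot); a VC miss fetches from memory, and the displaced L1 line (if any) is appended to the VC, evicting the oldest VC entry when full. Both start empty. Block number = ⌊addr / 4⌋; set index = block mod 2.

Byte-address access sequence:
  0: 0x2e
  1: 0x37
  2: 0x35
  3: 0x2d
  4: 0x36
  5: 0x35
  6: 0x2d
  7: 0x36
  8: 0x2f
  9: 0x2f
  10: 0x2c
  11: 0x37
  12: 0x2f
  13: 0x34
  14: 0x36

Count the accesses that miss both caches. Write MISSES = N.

0: 0x2e (blk 11, set 1) → MISS  vc=[]
1: 0x37 (blk 13, set 1) → MISS  vc=[11]
2: 0x35 (blk 13, set 1) → L1-HIT  vc=[11]
3: 0x2d (blk 11, set 1) → VC-HIT  vc=[13]
4: 0x36 (blk 13, set 1) → VC-HIT  vc=[11]
5: 0x35 (blk 13, set 1) → L1-HIT  vc=[11]
6: 0x2d (blk 11, set 1) → VC-HIT  vc=[13]
7: 0x36 (blk 13, set 1) → VC-HIT  vc=[11]
8: 0x2f (blk 11, set 1) → VC-HIT  vc=[13]
9: 0x2f (blk 11, set 1) → L1-HIT  vc=[13]
10: 0x2c (blk 11, set 1) → L1-HIT  vc=[13]
11: 0x37 (blk 13, set 1) → VC-HIT  vc=[11]
12: 0x2f (blk 11, set 1) → VC-HIT  vc=[13]
13: 0x34 (blk 13, set 1) → VC-HIT  vc=[11]
14: 0x36 (blk 13, set 1) → L1-HIT  vc=[11]

MISSES = 2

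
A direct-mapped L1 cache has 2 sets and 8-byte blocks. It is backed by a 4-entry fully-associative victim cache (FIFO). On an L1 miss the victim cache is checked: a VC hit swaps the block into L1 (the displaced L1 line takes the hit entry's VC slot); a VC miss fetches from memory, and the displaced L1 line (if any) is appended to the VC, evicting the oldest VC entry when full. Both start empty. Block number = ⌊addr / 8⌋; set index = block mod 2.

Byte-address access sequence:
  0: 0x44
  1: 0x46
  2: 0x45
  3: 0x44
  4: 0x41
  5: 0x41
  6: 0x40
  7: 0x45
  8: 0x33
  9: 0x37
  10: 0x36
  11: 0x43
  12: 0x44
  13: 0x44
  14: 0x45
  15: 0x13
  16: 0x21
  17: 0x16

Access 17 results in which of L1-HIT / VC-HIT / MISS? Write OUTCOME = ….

OUTCOME = VC-HIT

0: 0x44 (blk 8, set 0) → MISS  vc=[]
1: 0x46 (blk 8, set 0) → L1-HIT  vc=[]
2: 0x45 (blk 8, set 0) → L1-HIT  vc=[]
3: 0x44 (blk 8, set 0) → L1-HIT  vc=[]
4: 0x41 (blk 8, set 0) → L1-HIT  vc=[]
5: 0x41 (blk 8, set 0) → L1-HIT  vc=[]
6: 0x40 (blk 8, set 0) → L1-HIT  vc=[]
7: 0x45 (blk 8, set 0) → L1-HIT  vc=[]
8: 0x33 (blk 6, set 0) → MISS  vc=[8]
9: 0x37 (blk 6, set 0) → L1-HIT  vc=[8]
10: 0x36 (blk 6, set 0) → L1-HIT  vc=[8]
11: 0x43 (blk 8, set 0) → VC-HIT  vc=[6]
12: 0x44 (blk 8, set 0) → L1-HIT  vc=[6]
13: 0x44 (blk 8, set 0) → L1-HIT  vc=[6]
14: 0x45 (blk 8, set 0) → L1-HIT  vc=[6]
15: 0x13 (blk 2, set 0) → MISS  vc=[6, 8]
16: 0x21 (blk 4, set 0) → MISS  vc=[6, 8, 2]
17: 0x16 (blk 2, set 0) → VC-HIT  vc=[6, 8, 4]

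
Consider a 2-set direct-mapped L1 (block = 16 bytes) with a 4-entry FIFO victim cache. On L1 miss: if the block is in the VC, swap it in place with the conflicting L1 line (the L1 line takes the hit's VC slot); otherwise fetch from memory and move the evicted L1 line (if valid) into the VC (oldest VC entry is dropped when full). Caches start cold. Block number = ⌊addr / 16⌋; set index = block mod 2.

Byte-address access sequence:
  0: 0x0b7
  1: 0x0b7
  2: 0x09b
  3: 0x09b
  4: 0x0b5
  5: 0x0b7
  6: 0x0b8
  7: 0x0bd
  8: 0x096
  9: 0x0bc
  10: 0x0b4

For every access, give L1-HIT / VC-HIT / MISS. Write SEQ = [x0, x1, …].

SEQ = [MISS, L1-HIT, MISS, L1-HIT, VC-HIT, L1-HIT, L1-HIT, L1-HIT, VC-HIT, VC-HIT, L1-HIT]

0: 0xb7 (blk 11, set 1) → MISS  vc=[]
1: 0xb7 (blk 11, set 1) → L1-HIT  vc=[]
2: 0x9b (blk 9, set 1) → MISS  vc=[11]
3: 0x9b (blk 9, set 1) → L1-HIT  vc=[11]
4: 0xb5 (blk 11, set 1) → VC-HIT  vc=[9]
5: 0xb7 (blk 11, set 1) → L1-HIT  vc=[9]
6: 0xb8 (blk 11, set 1) → L1-HIT  vc=[9]
7: 0xbd (blk 11, set 1) → L1-HIT  vc=[9]
8: 0x96 (blk 9, set 1) → VC-HIT  vc=[11]
9: 0xbc (blk 11, set 1) → VC-HIT  vc=[9]
10: 0xb4 (blk 11, set 1) → L1-HIT  vc=[9]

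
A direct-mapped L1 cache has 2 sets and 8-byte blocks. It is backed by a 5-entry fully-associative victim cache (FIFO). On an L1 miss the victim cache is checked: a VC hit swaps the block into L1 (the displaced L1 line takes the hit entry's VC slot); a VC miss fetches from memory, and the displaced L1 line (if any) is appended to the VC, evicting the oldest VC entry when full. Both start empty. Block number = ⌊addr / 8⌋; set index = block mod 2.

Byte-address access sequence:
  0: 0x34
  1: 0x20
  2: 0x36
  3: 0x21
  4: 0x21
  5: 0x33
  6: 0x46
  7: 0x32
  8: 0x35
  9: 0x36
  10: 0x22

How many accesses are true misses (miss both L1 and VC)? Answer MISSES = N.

#0 0x34→b6/s0 MISS; vc=[]
#1 0x20→b4/s0 MISS; vc=[6]
#2 0x36→b6/s0 VC-HIT; vc=[4]
#3 0x21→b4/s0 VC-HIT; vc=[6]
#4 0x21→b4/s0 L1-HIT; vc=[6]
#5 0x33→b6/s0 VC-HIT; vc=[4]
#6 0x46→b8/s0 MISS; vc=[4,6]
#7 0x32→b6/s0 VC-HIT; vc=[4,8]
#8 0x35→b6/s0 L1-HIT; vc=[4,8]
#9 0x36→b6/s0 L1-HIT; vc=[4,8]
#10 0x22→b4/s0 VC-HIT; vc=[6,8]

MISSES = 3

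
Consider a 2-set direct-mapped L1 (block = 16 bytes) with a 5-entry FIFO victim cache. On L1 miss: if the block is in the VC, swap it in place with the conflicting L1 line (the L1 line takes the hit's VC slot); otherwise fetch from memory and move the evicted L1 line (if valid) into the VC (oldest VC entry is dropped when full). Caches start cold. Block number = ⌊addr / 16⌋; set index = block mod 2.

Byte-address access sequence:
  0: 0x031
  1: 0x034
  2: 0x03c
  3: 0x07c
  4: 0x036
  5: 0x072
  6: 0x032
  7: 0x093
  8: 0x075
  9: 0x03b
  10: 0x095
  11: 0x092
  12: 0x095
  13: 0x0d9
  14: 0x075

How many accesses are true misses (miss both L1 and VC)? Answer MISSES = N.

MISSES = 4

0: 0x31 (blk 3, set 1) → MISS  vc=[]
1: 0x34 (blk 3, set 1) → L1-HIT  vc=[]
2: 0x3c (blk 3, set 1) → L1-HIT  vc=[]
3: 0x7c (blk 7, set 1) → MISS  vc=[3]
4: 0x36 (blk 3, set 1) → VC-HIT  vc=[7]
5: 0x72 (blk 7, set 1) → VC-HIT  vc=[3]
6: 0x32 (blk 3, set 1) → VC-HIT  vc=[7]
7: 0x93 (blk 9, set 1) → MISS  vc=[7, 3]
8: 0x75 (blk 7, set 1) → VC-HIT  vc=[9, 3]
9: 0x3b (blk 3, set 1) → VC-HIT  vc=[9, 7]
10: 0x95 (blk 9, set 1) → VC-HIT  vc=[3, 7]
11: 0x92 (blk 9, set 1) → L1-HIT  vc=[3, 7]
12: 0x95 (blk 9, set 1) → L1-HIT  vc=[3, 7]
13: 0xd9 (blk 13, set 1) → MISS  vc=[3, 7, 9]
14: 0x75 (blk 7, set 1) → VC-HIT  vc=[3, 13, 9]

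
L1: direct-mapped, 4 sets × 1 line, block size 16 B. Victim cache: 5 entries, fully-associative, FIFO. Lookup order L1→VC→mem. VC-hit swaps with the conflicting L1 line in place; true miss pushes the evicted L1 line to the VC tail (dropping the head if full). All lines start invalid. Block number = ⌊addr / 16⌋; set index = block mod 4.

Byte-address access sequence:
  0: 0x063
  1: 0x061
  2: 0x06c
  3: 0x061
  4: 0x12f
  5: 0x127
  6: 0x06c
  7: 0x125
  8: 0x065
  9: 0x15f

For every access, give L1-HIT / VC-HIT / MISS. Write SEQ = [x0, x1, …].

#0 0x63→b6/s2 MISS; vc=[]
#1 0x61→b6/s2 L1-HIT; vc=[]
#2 0x6c→b6/s2 L1-HIT; vc=[]
#3 0x61→b6/s2 L1-HIT; vc=[]
#4 0x12f→b18/s2 MISS; vc=[6]
#5 0x127→b18/s2 L1-HIT; vc=[6]
#6 0x6c→b6/s2 VC-HIT; vc=[18]
#7 0x125→b18/s2 VC-HIT; vc=[6]
#8 0x65→b6/s2 VC-HIT; vc=[18]
#9 0x15f→b21/s1 MISS; vc=[18]

SEQ = [MISS, L1-HIT, L1-HIT, L1-HIT, MISS, L1-HIT, VC-HIT, VC-HIT, VC-HIT, MISS]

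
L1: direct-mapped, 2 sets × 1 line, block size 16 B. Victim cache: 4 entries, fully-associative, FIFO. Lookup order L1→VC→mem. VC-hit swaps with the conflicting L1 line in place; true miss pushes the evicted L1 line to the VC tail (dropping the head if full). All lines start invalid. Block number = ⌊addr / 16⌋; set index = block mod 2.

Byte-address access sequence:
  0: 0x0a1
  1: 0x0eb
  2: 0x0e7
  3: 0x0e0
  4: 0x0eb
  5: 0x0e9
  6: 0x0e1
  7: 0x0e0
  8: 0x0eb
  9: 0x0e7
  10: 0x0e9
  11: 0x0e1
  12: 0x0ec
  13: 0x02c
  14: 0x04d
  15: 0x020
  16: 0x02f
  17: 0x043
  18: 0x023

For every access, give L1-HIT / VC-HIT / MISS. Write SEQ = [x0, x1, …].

  [0] addr=0xa1 blk=10 s=0: MISS | VC []
  [1] addr=0xeb blk=14 s=0: MISS | VC [10]
  [2] addr=0xe7 blk=14 s=0: L1-HIT | VC [10]
  [3] addr=0xe0 blk=14 s=0: L1-HIT | VC [10]
  [4] addr=0xeb blk=14 s=0: L1-HIT | VC [10]
  [5] addr=0xe9 blk=14 s=0: L1-HIT | VC [10]
  [6] addr=0xe1 blk=14 s=0: L1-HIT | VC [10]
  [7] addr=0xe0 blk=14 s=0: L1-HIT | VC [10]
  [8] addr=0xeb blk=14 s=0: L1-HIT | VC [10]
  [9] addr=0xe7 blk=14 s=0: L1-HIT | VC [10]
  [10] addr=0xe9 blk=14 s=0: L1-HIT | VC [10]
  [11] addr=0xe1 blk=14 s=0: L1-HIT | VC [10]
  [12] addr=0xec blk=14 s=0: L1-HIT | VC [10]
  [13] addr=0x2c blk=2 s=0: MISS | VC [10, 14]
  [14] addr=0x4d blk=4 s=0: MISS | VC [10, 14, 2]
  [15] addr=0x20 blk=2 s=0: VC-HIT | VC [10, 14, 4]
  [16] addr=0x2f blk=2 s=0: L1-HIT | VC [10, 14, 4]
  [17] addr=0x43 blk=4 s=0: VC-HIT | VC [10, 14, 2]
  [18] addr=0x23 blk=2 s=0: VC-HIT | VC [10, 14, 4]

SEQ = [MISS, MISS, L1-HIT, L1-HIT, L1-HIT, L1-HIT, L1-HIT, L1-HIT, L1-HIT, L1-HIT, L1-HIT, L1-HIT, L1-HIT, MISS, MISS, VC-HIT, L1-HIT, VC-HIT, VC-HIT]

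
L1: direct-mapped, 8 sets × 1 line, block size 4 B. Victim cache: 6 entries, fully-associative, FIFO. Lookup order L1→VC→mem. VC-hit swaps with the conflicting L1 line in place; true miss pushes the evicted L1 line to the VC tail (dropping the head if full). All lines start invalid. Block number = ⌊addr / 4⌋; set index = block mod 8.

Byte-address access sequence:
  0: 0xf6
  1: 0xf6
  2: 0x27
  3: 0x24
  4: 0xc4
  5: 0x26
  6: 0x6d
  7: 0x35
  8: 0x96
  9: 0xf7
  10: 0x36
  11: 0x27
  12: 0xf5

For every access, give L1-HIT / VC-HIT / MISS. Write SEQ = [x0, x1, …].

SEQ = [MISS, L1-HIT, MISS, L1-HIT, MISS, VC-HIT, MISS, MISS, MISS, VC-HIT, VC-HIT, L1-HIT, VC-HIT]

  [0] addr=0xf6 blk=61 s=5: MISS | VC []
  [1] addr=0xf6 blk=61 s=5: L1-HIT | VC []
  [2] addr=0x27 blk=9 s=1: MISS | VC []
  [3] addr=0x24 blk=9 s=1: L1-HIT | VC []
  [4] addr=0xc4 blk=49 s=1: MISS | VC [9]
  [5] addr=0x26 blk=9 s=1: VC-HIT | VC [49]
  [6] addr=0x6d blk=27 s=3: MISS | VC [49]
  [7] addr=0x35 blk=13 s=5: MISS | VC [49, 61]
  [8] addr=0x96 blk=37 s=5: MISS | VC [49, 61, 13]
  [9] addr=0xf7 blk=61 s=5: VC-HIT | VC [49, 37, 13]
  [10] addr=0x36 blk=13 s=5: VC-HIT | VC [49, 37, 61]
  [11] addr=0x27 blk=9 s=1: L1-HIT | VC [49, 37, 61]
  [12] addr=0xf5 blk=61 s=5: VC-HIT | VC [49, 37, 13]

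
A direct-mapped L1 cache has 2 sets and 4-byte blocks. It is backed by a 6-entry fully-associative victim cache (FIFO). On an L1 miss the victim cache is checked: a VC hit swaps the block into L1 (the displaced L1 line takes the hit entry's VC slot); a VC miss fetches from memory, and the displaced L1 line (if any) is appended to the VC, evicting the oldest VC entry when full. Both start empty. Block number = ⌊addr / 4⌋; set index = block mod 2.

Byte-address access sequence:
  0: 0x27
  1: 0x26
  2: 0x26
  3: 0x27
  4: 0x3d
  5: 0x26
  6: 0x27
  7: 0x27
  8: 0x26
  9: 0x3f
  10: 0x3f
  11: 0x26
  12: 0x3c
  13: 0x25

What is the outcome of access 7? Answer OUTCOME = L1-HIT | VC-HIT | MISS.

OUTCOME = L1-HIT

  [0] addr=0x27 blk=9 s=1: MISS | VC []
  [1] addr=0x26 blk=9 s=1: L1-HIT | VC []
  [2] addr=0x26 blk=9 s=1: L1-HIT | VC []
  [3] addr=0x27 blk=9 s=1: L1-HIT | VC []
  [4] addr=0x3d blk=15 s=1: MISS | VC [9]
  [5] addr=0x26 blk=9 s=1: VC-HIT | VC [15]
  [6] addr=0x27 blk=9 s=1: L1-HIT | VC [15]
  [7] addr=0x27 blk=9 s=1: L1-HIT | VC [15]
  [8] addr=0x26 blk=9 s=1: L1-HIT | VC [15]
  [9] addr=0x3f blk=15 s=1: VC-HIT | VC [9]
  [10] addr=0x3f blk=15 s=1: L1-HIT | VC [9]
  [11] addr=0x26 blk=9 s=1: VC-HIT | VC [15]
  [12] addr=0x3c blk=15 s=1: VC-HIT | VC [9]
  [13] addr=0x25 blk=9 s=1: VC-HIT | VC [15]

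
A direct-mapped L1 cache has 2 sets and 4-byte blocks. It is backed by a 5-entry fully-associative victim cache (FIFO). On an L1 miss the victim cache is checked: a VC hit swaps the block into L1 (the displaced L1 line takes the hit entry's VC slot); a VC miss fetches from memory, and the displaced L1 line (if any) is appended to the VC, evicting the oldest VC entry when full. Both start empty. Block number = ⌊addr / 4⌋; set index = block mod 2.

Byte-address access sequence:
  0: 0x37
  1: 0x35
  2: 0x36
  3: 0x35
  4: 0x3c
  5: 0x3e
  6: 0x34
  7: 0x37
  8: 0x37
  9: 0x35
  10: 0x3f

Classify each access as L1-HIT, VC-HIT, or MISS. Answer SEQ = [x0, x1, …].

#0 0x37→b13/s1 MISS; vc=[]
#1 0x35→b13/s1 L1-HIT; vc=[]
#2 0x36→b13/s1 L1-HIT; vc=[]
#3 0x35→b13/s1 L1-HIT; vc=[]
#4 0x3c→b15/s1 MISS; vc=[13]
#5 0x3e→b15/s1 L1-HIT; vc=[13]
#6 0x34→b13/s1 VC-HIT; vc=[15]
#7 0x37→b13/s1 L1-HIT; vc=[15]
#8 0x37→b13/s1 L1-HIT; vc=[15]
#9 0x35→b13/s1 L1-HIT; vc=[15]
#10 0x3f→b15/s1 VC-HIT; vc=[13]

SEQ = [MISS, L1-HIT, L1-HIT, L1-HIT, MISS, L1-HIT, VC-HIT, L1-HIT, L1-HIT, L1-HIT, VC-HIT]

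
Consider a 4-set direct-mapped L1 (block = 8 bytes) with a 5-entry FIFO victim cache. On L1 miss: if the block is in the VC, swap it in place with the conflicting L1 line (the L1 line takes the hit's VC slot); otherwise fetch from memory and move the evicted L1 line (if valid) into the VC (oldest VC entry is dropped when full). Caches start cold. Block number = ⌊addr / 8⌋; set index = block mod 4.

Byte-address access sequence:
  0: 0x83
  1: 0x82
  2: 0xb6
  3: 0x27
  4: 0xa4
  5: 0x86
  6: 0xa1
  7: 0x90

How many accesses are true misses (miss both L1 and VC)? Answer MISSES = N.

MISSES = 5

  [0] addr=0x83 blk=16 s=0: MISS | VC []
  [1] addr=0x82 blk=16 s=0: L1-HIT | VC []
  [2] addr=0xb6 blk=22 s=2: MISS | VC []
  [3] addr=0x27 blk=4 s=0: MISS | VC [16]
  [4] addr=0xa4 blk=20 s=0: MISS | VC [16, 4]
  [5] addr=0x86 blk=16 s=0: VC-HIT | VC [20, 4]
  [6] addr=0xa1 blk=20 s=0: VC-HIT | VC [16, 4]
  [7] addr=0x90 blk=18 s=2: MISS | VC [16, 4, 22]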